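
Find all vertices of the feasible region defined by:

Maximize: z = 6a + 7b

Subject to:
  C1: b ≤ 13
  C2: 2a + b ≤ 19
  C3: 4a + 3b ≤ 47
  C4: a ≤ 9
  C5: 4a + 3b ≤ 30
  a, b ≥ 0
Each vertex is the intersection of two constraint boundaries that also satisfies all remaining constraints:
  a = 0 and b = 0 → (0, 0)
  4a + 3b = 30 and b = 0 → (7.5, 0)
  4a + 3b = 30 and a = 0 → (0, 10)

Vertices: (0, 0), (7.5, 0), (0, 10)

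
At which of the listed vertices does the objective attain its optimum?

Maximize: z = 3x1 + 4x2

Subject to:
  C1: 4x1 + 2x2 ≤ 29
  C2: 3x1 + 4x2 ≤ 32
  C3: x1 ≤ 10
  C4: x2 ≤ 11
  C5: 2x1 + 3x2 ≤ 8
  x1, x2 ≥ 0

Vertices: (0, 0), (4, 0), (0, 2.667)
Evaluating z = 3x1 + 4x2 at each vertex:
  (0, 0): z = 0
  (4, 0): z = 12
  (0, 2.667): z = 10.67

The largest value is z = 12, attained at (4, 0).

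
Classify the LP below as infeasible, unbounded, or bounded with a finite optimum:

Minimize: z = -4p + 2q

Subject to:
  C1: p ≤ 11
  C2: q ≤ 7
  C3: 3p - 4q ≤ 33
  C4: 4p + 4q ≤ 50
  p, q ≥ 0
The point (11, 0) satisfies every constraint, so the LP is feasible; the constraints give p ≤ 11 and q ≤ 7, which with p, q ≥ 0 keep the feasible region inside a bounded box. A feasible, bounded LP attains a finite optimum at a vertex.

Evaluating z = -4p + 2q at each vertex:
  (0, 0): z = 0
  (11, 0): z = -44
  (11, 1.5): z = -41
  (5.5, 7): z = -8
  (0, 7): z = 14

The LP has an optimal solution: (11, 0) with z = -44.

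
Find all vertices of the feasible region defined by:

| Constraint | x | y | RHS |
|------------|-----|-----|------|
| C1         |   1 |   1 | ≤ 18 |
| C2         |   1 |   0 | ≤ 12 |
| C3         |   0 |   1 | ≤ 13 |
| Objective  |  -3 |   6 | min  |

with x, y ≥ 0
Each vertex is the intersection of two constraint boundaries that also satisfies all remaining constraints:
  x = 0 and y = 0 → (0, 0)
  x = 12 and y = 0 → (12, 0)
  x + y = 18 and x = 12 → (12, 6)
  x + y = 18 and y = 13 → (5, 13)
  y = 13 and x = 0 → (0, 13)

Vertices: (0, 0), (12, 0), (12, 6), (5, 13), (0, 13)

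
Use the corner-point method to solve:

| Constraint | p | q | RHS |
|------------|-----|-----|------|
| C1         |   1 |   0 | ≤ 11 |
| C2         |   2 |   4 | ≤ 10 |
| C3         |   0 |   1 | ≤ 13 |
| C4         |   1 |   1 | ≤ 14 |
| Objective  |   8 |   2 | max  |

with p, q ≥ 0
p = 5, q = 0, z = 40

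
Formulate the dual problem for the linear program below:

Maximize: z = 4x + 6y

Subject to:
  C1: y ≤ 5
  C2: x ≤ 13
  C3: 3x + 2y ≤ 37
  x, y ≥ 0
Minimize: z = 5y1 + 13y2 + 37y3

Subject to:
  C1: -y2 - 3y3 ≤ -4
  C2: -y1 - 2y3 ≤ -6
  y1, y2, y3 ≥ 0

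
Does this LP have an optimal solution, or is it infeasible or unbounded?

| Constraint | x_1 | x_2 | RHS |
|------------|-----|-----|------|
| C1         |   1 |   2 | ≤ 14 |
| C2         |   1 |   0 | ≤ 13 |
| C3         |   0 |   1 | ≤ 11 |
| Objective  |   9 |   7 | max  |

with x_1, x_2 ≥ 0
The point (13, 0.5) satisfies every constraint, so the LP is feasible; the constraints give x_1 ≤ 13 and x_2 ≤ 11, which with x_1, x_2 ≥ 0 keep the feasible region inside a bounded box. A feasible, bounded LP attains a finite optimum at a vertex.

Evaluating z = 9x_1 + 7x_2 at each vertex:
  (0, 0): z = 0
  (13, 0): z = 117
  (13, 0.5): z = 120.5
  (0, 7): z = 49

The LP has an optimal solution: (13, 0.5) with z = 120.5.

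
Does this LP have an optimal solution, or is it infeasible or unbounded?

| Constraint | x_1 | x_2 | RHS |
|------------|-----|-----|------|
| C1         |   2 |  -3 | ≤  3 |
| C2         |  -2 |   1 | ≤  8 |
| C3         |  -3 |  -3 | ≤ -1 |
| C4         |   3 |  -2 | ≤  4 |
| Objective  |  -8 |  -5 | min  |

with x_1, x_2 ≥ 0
Feasible point: (0, 1) satisfies every constraint, so the LP is feasible.
Direction d = (1, 2): for each constraint row a, a·d ≤ 0 —
  (2)(1) + (-3)(2) = -4 ≤ 0
  (-2)(1) + (1)(2) = 0 ≤ 0
  (-3)(1) + (-3)(2) = -9 ≤ 0
  (3)(1) + (-2)(2) = -1 ≤ 0
and d ≥ 0, so (0, 1) + t·d stays feasible for every t ≥ 0. Along this ray z = -8x_1 - 5x_2 changes by -18 per unit t, so z → −∞.

Unbounded: there is a feasible ray along which z → −∞.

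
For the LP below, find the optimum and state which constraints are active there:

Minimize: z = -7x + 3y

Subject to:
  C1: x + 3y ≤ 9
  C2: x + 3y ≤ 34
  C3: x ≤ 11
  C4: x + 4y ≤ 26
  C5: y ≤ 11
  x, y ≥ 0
Optimal: x = 9, y = 0
Slack at optimum:
  C1: slack = 0 (binding)
  C2: slack = 25
  C3: slack = 2
  C4: slack = 17
  C5: slack = 11
  x ≥ 0: x = 9
  y ≥ 0: y = 0 (binding)
Binding constraints: C1, y ≥ 0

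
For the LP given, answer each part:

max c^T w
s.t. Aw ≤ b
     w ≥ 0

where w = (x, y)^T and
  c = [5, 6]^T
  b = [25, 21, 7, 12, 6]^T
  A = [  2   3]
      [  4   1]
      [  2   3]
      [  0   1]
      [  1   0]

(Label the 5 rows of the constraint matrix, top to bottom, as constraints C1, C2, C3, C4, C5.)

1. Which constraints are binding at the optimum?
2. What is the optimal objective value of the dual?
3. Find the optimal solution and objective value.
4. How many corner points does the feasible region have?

1. C3, y ≥ 0
2. 17.5 (by strong duality, equal to the primal optimum)
3. x = 3.5, y = 0, z = 17.5
4. 3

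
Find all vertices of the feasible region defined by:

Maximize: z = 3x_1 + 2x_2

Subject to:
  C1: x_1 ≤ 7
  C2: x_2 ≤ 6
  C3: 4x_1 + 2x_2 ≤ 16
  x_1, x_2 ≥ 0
Each vertex is the intersection of two constraint boundaries that also satisfies all remaining constraints:
  x_1 = 0 and x_2 = 0 → (0, 0)
  4x_1 + 2x_2 = 16 and x_2 = 0 → (4, 0)
  x_2 = 6 and 4x_1 + 2x_2 = 16 → (1, 6)
  x_2 = 6 and x_1 = 0 → (0, 6)

Vertices: (0, 0), (4, 0), (1, 6), (0, 6)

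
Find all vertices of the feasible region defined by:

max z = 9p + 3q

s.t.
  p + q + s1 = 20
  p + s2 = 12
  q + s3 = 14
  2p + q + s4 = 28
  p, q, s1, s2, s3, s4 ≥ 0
Each vertex is the intersection of two constraint boundaries that also satisfies all remaining constraints:
  p = 0 and q = 0 → (0, 0)
  p = 12 and q = 0 → (12, 0)
  p = 12 and 2p + q = 28 → (12, 4)
  p + q = 20 and 2p + q = 28 → (8, 12)
  p + q = 20 and q = 14 → (6, 14)
  q = 14 and p = 0 → (0, 14)

Vertices: (0, 0), (12, 0), (12, 4), (8, 12), (6, 14), (0, 14)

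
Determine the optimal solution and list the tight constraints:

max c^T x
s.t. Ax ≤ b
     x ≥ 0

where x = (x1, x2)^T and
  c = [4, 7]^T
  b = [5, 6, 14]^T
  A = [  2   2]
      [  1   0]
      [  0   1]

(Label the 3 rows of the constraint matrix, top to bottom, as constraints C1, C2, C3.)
Optimal: x1 = 0, x2 = 2.5
Slack at optimum:
  C1: slack = 0 (binding)
  C2: slack = 6
  C3: slack = 11.5
  x1 ≥ 0: x1 = 0 (binding)
  x2 ≥ 0: x2 = 2.5
Binding constraints: C1, x1 ≥ 0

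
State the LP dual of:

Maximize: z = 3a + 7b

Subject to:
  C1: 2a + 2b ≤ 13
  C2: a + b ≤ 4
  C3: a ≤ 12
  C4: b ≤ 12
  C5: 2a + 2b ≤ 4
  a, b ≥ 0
Minimize: z = 13y1 + 4y2 + 12y3 + 12y4 + 4y5

Subject to:
  C1: -2y1 - y2 - y3 - 2y5 ≤ -3
  C2: -2y1 - y2 - y4 - 2y5 ≤ -7
  y1, y2, y3, y4, y5 ≥ 0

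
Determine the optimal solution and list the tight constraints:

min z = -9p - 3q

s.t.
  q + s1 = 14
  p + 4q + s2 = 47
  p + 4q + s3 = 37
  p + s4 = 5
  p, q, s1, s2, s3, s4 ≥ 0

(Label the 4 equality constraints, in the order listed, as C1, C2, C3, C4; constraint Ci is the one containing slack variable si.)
Optimal: p = 5, q = 8
Slack at optimum:
  C1: slack = 6
  C2: slack = 10
  C3: slack = 0 (binding)
  C4: slack = 0 (binding)
  p ≥ 0: p = 5
  q ≥ 0: q = 8
Binding constraints: C3, C4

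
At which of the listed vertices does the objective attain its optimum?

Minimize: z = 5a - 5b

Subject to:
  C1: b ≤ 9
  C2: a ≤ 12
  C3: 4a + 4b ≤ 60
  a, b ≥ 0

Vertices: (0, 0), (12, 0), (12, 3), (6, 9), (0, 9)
Evaluating z = 5a - 5b at each vertex:
  (0, 0): z = 0
  (12, 0): z = 60
  (12, 3): z = 45
  (6, 9): z = -15
  (0, 9): z = -45

The smallest value is z = -45, attained at (0, 9).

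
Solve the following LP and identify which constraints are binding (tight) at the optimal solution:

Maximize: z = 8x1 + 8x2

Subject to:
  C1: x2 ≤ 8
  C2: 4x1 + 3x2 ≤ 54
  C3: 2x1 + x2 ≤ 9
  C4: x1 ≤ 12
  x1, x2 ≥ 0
Optimal: x1 = 0.5, x2 = 8
Slack at optimum:
  C1: slack = 0 (binding)
  C2: slack = 28
  C3: slack = 0 (binding)
  C4: slack = 11.5
  x1 ≥ 0: x1 = 0.5
  x2 ≥ 0: x2 = 8
Binding constraints: C1, C3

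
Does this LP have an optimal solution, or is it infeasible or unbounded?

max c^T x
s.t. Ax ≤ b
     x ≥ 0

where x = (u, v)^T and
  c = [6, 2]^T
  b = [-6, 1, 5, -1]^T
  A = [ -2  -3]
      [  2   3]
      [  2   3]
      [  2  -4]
One constraint requires 2u + 3v ≤ 1, while the constraint -2u - 3v ≤ -6 is equivalent to 2u + 3v ≥ 6. Together they would need 6 ≤ 2u + 3v ≤ 1, which is impossible since 6 > 1. No point satisfies all constraints.

Infeasible — the constraint set is empty.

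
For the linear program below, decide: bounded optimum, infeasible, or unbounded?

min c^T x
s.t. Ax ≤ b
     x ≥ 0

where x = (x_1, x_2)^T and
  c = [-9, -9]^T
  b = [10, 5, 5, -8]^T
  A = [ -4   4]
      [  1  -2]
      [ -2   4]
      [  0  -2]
Feasible point: (6, 4) satisfies every constraint, so the LP is feasible.
Direction d = (2, 1): for each constraint row a, a·d ≤ 0 —
  (-4)(2) + (4)(1) = -4 ≤ 0
  (1)(2) + (-2)(1) = 0 ≤ 0
  (-2)(2) + (4)(1) = 0 ≤ 0
  (0)(2) + (-2)(1) = -2 ≤ 0
and d ≥ 0, so (6, 4) + t·d stays feasible for every t ≥ 0. Along this ray z = -9x_1 - 9x_2 changes by -27 per unit t, so z → −∞.

Unbounded: there is a feasible ray along which z → −∞.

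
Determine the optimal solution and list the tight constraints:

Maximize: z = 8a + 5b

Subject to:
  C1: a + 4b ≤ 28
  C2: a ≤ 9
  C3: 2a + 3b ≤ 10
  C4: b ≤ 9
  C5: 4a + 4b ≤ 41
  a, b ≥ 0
Optimal: a = 5, b = 0
Binding: C3, b ≥ 0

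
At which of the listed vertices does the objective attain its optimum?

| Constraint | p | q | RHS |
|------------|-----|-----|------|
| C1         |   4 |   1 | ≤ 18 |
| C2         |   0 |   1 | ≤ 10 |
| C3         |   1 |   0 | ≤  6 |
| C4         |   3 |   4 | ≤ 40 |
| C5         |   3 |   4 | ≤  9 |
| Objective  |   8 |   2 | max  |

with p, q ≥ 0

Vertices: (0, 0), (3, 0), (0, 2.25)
Evaluating z = 8p + 2q at each vertex:
  (0, 0): z = 0
  (3, 0): z = 24
  (0, 2.25): z = 4.5

The largest value is z = 24, attained at (3, 0).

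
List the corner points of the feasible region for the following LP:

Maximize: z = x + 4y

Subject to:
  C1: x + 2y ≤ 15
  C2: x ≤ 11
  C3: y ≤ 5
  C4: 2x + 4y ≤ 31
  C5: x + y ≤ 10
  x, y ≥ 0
Each vertex is the intersection of two constraint boundaries that also satisfies all remaining constraints:
  x = 0 and y = 0 → (0, 0)
  x + y = 10 and y = 0 → (10, 0)
  x + 2y = 15 and y = 5 → (5, 5)
  y = 5 and x = 0 → (0, 5)

Vertices: (0, 0), (10, 0), (5, 5), (0, 5)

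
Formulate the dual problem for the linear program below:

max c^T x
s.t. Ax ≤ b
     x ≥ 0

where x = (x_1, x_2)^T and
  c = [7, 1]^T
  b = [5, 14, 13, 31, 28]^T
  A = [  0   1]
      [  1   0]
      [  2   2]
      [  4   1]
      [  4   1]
Minimize: z = 5y1 + 14y2 + 13y3 + 31y4 + 28y5

Subject to:
  C1: -y2 - 2y3 - 4y4 - 4y5 ≤ -7
  C2: -y1 - 2y3 - y4 - y5 ≤ -1
  y1, y2, y3, y4, y5 ≥ 0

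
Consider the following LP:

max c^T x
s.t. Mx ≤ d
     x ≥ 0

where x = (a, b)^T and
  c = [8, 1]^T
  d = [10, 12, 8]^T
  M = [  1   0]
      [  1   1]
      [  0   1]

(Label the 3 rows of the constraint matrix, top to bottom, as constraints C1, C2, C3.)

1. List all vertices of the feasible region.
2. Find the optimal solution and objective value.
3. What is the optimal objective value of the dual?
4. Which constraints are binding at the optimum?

1. (0, 0), (10, 0), (10, 2), (4, 8), (0, 8)
2. a = 10, b = 2, z = 82
3. 82 (by strong duality, equal to the primal optimum)
4. C1, C2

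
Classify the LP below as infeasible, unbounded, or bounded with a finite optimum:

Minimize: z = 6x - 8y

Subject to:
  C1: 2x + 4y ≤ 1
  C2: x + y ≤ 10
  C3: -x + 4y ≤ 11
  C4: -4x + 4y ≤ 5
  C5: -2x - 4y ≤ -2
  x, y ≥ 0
C1 requires 2x + 4y ≤ 1, while C5 (-2x - 4y ≤ -2) is equivalent to 2x + 4y ≥ 2. Together they would need 2 ≤ 2x + 4y ≤ 1, which is impossible since 2 > 1. No point satisfies all constraints.

Infeasible — the constraint set is empty.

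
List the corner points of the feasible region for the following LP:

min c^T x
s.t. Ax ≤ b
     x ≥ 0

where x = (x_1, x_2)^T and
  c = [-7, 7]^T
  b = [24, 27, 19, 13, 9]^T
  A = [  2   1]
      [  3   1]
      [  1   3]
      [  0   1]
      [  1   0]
Each vertex is the intersection of two constraint boundaries that also satisfies all remaining constraints:
  x_1 = 0 and x_2 = 0 → (0, 0)
  3x_1 + x_2 = 27 and x_1 = 9 → (9, 0)
  3x_1 + x_2 = 27 and x_1 + 3x_2 = 19 → (7.75, 3.75)
  x_1 + 3x_2 = 19 and x_1 = 0 → (0, 6.333)

Vertices: (0, 0), (9, 0), (7.75, 3.75), (0, 6.333)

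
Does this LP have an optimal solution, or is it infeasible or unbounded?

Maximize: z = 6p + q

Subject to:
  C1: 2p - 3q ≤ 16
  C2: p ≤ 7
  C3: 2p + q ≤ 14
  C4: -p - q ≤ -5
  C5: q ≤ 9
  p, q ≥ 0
The point (7, 0) satisfies every constraint, so the LP is feasible; the constraints give p ≤ 7 and q ≤ 9, which with p, q ≥ 0 keep the feasible region inside a bounded box. A feasible, bounded LP attains a finite optimum at a vertex.

The LP has an optimal solution: (7, 0) with z = 42.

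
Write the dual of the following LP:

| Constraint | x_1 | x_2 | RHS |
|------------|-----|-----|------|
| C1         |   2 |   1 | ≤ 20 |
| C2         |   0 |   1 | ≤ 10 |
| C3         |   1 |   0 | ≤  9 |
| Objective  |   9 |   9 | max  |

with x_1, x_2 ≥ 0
Minimize: z = 20y1 + 10y2 + 9y3

Subject to:
  C1: -2y1 - y3 ≤ -9
  C2: -y1 - y2 ≤ -9
  y1, y2, y3 ≥ 0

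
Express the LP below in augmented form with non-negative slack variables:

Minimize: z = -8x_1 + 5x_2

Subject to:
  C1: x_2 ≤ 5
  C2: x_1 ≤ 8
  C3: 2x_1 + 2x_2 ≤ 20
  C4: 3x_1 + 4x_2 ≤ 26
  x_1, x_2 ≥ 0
min z = -8x_1 + 5x_2

s.t.
  x_2 + s1 = 5
  x_1 + s2 = 8
  2x_1 + 2x_2 + s3 = 20
  3x_1 + 4x_2 + s4 = 26
  x_1, x_2, s1, s2, s3, s4 ≥ 0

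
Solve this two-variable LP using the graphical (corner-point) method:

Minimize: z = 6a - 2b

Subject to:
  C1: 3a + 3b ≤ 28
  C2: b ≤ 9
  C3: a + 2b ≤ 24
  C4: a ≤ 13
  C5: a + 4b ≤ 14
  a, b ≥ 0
a = 0, b = 3.5, z = -7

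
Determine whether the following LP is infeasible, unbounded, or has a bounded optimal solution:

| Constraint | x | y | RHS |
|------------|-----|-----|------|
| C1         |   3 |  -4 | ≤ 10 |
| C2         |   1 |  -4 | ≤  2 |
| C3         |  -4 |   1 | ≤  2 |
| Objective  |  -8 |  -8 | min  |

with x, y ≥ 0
Feasible point: (0, 0) satisfies every constraint, so the LP is feasible.
Direction d = (1, 1): for each constraint row a, a·d ≤ 0 —
  (3)(1) + (-4)(1) = -1 ≤ 0
  (1)(1) + (-4)(1) = -3 ≤ 0
  (-4)(1) + (1)(1) = -3 ≤ 0
and d ≥ 0, so (0, 0) + t·d stays feasible for every t ≥ 0. Along this ray z = -8x - 8y changes by -16 per unit t, so z → −∞.

The LP is unbounded; z can be made arbitrarily small.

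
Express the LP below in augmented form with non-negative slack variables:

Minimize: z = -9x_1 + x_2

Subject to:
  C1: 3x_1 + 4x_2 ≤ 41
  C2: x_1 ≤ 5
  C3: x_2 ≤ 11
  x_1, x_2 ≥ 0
min z = -9x_1 + x_2

s.t.
  3x_1 + 4x_2 + s1 = 41
  x_1 + s2 = 5
  x_2 + s3 = 11
  x_1, x_2, s1, s2, s3 ≥ 0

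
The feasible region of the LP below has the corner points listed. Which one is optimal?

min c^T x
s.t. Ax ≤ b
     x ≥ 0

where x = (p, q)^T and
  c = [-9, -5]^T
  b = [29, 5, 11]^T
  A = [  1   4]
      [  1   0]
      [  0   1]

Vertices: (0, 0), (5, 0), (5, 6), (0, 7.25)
Evaluating z = -9p - 5q at each vertex:
  (0, 0): z = 0
  (5, 0): z = -45
  (5, 6): z = -75
  (0, 7.25): z = -36.25

The smallest value is z = -75, attained at (5, 6).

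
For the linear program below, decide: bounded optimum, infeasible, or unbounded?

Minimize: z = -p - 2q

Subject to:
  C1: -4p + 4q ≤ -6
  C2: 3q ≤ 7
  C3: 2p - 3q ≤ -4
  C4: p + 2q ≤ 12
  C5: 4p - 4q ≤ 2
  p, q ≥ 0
C5 requires 4p - 4q ≤ 2, while C1 (-4p + 4q ≤ -6) is equivalent to 4p - 4q ≥ 6. Together they would need 6 ≤ 4p - 4q ≤ 2, which is impossible since 6 > 2. No point satisfies all constraints.

Infeasible: no point satisfies all constraints simultaneously.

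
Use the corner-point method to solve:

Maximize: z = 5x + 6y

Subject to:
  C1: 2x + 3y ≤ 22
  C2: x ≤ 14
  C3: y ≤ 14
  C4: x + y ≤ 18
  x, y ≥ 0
x = 11, y = 0, z = 55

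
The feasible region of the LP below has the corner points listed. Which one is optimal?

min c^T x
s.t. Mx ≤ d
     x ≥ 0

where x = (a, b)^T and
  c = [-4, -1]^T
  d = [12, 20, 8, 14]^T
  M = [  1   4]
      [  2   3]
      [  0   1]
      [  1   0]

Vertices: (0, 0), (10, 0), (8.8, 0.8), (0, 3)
(10, 0) with z = -40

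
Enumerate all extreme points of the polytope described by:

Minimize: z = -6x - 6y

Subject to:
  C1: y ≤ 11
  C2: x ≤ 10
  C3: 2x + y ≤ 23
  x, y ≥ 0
Each vertex is the intersection of two constraint boundaries that also satisfies all remaining constraints:
  x = 0 and y = 0 → (0, 0)
  x = 10 and y = 0 → (10, 0)
  x = 10 and 2x + y = 23 → (10, 3)
  y = 11 and 2x + y = 23 → (6, 11)
  y = 11 and x = 0 → (0, 11)

Vertices: (0, 0), (10, 0), (10, 3), (6, 11), (0, 11)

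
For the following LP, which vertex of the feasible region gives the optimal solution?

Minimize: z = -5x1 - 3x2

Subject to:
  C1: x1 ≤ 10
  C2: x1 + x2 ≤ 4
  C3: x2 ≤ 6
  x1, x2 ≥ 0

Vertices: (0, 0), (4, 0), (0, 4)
Evaluating z = -5x1 - 3x2 at each vertex:
  (0, 0): z = 0
  (4, 0): z = -20
  (0, 4): z = -12

The smallest value is z = -20, attained at (4, 0).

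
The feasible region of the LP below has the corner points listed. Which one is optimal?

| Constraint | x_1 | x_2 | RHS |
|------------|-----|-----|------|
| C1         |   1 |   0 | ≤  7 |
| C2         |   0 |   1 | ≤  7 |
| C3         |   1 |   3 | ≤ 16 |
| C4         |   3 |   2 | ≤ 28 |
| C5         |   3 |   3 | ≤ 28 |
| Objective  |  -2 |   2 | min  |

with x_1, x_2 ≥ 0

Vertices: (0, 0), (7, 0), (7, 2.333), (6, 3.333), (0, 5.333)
Evaluating z = -2x_1 + 2x_2 at each vertex:
  (0, 0): z = 0
  (7, 0): z = -14
  (7, 2.333): z = -9.333
  (6, 3.333): z = -5.333
  (0, 5.333): z = 10.67

The smallest value is z = -14, attained at (7, 0).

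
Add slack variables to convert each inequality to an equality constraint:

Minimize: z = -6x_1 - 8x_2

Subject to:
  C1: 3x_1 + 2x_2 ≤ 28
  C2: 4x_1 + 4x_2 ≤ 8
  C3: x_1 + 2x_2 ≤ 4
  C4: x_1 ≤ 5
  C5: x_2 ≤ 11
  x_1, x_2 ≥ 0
min z = -6x_1 - 8x_2

s.t.
  3x_1 + 2x_2 + s1 = 28
  4x_1 + 4x_2 + s2 = 8
  x_1 + 2x_2 + s3 = 4
  x_1 + s4 = 5
  x_2 + s5 = 11
  x_1, x_2, s1, s2, s3, s4, s5 ≥ 0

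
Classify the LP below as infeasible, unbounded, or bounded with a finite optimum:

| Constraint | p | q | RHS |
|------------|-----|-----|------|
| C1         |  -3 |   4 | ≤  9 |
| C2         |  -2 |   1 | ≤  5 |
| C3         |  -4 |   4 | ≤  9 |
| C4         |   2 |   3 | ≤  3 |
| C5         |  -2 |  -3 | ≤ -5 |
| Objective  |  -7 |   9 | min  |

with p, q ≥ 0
C4 requires 2p + 3q ≤ 3, while C5 (-2p - 3q ≤ -5) is equivalent to 2p + 3q ≥ 5. Together they would need 5 ≤ 2p + 3q ≤ 3, which is impossible since 5 > 3. No point satisfies all constraints.

Infeasible — the constraint set is empty.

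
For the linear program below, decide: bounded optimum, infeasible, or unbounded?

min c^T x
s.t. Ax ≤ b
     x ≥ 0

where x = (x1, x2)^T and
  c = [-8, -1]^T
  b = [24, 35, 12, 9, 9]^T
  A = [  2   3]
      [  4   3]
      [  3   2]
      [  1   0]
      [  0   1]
The point (4, 0) satisfies every constraint, so the LP is feasible; the constraints give x1 ≤ 9 and x2 ≤ 9, which with x1, x2 ≥ 0 keep the feasible region inside a bounded box. A feasible, bounded LP attains a finite optimum at a vertex.

Evaluating z = -8x1 - x2 at each vertex:
  (0, 0): z = 0
  (4, 0): z = -32
  (0, 6): z = -6

Bounded optimum: z* = -32 at (4, 0).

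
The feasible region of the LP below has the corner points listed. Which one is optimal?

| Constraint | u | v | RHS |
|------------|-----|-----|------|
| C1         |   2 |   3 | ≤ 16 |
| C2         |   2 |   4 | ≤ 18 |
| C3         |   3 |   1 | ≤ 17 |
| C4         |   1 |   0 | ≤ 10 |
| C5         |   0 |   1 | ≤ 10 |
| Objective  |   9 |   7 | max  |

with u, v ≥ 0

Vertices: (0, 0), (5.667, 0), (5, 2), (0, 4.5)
(5, 2) with z = 59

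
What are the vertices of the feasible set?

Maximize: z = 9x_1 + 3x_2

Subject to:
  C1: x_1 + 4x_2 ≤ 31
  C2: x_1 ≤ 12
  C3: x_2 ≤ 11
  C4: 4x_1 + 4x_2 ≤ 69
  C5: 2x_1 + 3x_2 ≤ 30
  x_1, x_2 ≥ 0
Each vertex is the intersection of two constraint boundaries that also satisfies all remaining constraints:
  x_1 = 0 and x_2 = 0 → (0, 0)
  x_1 = 12 and x_2 = 0 → (12, 0)
  x_1 = 12 and 2x_1 + 3x_2 = 30 → (12, 2)
  x_1 + 4x_2 = 31 and 2x_1 + 3x_2 = 30 → (5.4, 6.4)
  x_1 + 4x_2 = 31 and x_1 = 0 → (0, 7.75)

Vertices: (0, 0), (12, 0), (12, 2), (5.4, 6.4), (0, 7.75)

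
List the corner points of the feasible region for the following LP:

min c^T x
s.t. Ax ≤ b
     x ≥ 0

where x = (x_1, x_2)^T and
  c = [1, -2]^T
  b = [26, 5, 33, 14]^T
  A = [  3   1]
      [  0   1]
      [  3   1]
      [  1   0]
Each vertex is the intersection of two constraint boundaries that also satisfies all remaining constraints:
  x_1 = 0 and x_2 = 0 → (0, 0)
  3x_1 + x_2 = 26 and x_2 = 0 → (8.667, 0)
  3x_1 + x_2 = 26 and x_2 = 5 → (7, 5)
  x_2 = 5 and x_1 = 0 → (0, 5)

Vertices: (0, 0), (8.667, 0), (7, 5), (0, 5)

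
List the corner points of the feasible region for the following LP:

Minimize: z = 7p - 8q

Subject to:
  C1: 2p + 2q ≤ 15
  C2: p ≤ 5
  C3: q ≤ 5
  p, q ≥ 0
Each vertex is the intersection of two constraint boundaries that also satisfies all remaining constraints:
  p = 0 and q = 0 → (0, 0)
  p = 5 and q = 0 → (5, 0)
  2p + 2q = 15 and p = 5 → (5, 2.5)
  2p + 2q = 15 and q = 5 → (2.5, 5)
  q = 5 and p = 0 → (0, 5)

Vertices: (0, 0), (5, 0), (5, 2.5), (2.5, 5), (0, 5)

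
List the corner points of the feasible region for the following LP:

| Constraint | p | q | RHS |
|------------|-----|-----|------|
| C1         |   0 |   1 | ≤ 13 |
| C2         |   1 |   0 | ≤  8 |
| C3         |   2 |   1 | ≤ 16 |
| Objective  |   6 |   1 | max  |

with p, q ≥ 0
Each vertex is the intersection of two constraint boundaries that also satisfies all remaining constraints:
  p = 0 and q = 0 → (0, 0)
  p = 8 and 2p + q = 16 → (8, 0)
  q = 13 and 2p + q = 16 → (1.5, 13)
  q = 13 and p = 0 → (0, 13)

Vertices: (0, 0), (8, 0), (1.5, 13), (0, 13)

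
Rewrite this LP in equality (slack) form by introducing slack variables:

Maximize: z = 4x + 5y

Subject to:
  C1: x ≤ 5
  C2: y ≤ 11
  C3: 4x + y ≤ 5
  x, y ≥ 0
max z = 4x + 5y

s.t.
  x + s1 = 5
  y + s2 = 11
  4x + y + s3 = 5
  x, y, s1, s2, s3 ≥ 0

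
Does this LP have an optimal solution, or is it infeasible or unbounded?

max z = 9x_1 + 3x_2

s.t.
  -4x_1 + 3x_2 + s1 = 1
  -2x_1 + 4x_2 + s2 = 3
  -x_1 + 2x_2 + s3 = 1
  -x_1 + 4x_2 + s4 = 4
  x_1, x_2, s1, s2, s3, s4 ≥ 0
Feasible point: (0, 0) satisfies every constraint, so the LP is feasible.
Direction d = (1, 0): for each constraint row a, a·d ≤ 0 —
  (-4)(1) + (3)(0) = -4 ≤ 0
  (-2)(1) + (4)(0) = -2 ≤ 0
  (-1)(1) + (2)(0) = -1 ≤ 0
  (-1)(1) + (4)(0) = -1 ≤ 0
and d ≥ 0, so (0, 0) + t·d stays feasible for every t ≥ 0. Along this ray z = 9x_1 + 3x_2 changes by 9 per unit t, so z → +∞.

Unbounded — the objective can increase without bound over the feasible region.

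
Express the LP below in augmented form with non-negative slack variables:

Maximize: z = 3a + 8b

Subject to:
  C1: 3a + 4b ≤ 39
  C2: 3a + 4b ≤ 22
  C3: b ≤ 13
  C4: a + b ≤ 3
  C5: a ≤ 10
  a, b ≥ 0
max z = 3a + 8b

s.t.
  3a + 4b + s1 = 39
  3a + 4b + s2 = 22
  b + s3 = 13
  a + b + s4 = 3
  a + s5 = 10
  a, b, s1, s2, s3, s4, s5 ≥ 0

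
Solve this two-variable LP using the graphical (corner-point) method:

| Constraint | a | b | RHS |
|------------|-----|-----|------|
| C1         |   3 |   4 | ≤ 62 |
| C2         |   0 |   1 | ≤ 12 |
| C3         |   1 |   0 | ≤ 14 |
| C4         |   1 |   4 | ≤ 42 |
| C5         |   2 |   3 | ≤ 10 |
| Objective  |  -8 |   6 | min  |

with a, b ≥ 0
a = 5, b = 0, z = -40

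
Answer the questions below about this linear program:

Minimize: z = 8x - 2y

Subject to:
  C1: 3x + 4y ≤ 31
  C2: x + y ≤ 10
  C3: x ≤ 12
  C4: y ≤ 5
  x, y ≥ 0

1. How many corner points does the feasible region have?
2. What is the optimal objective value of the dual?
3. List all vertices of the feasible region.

1. 5
2. -10 (by strong duality, equal to the primal optimum)
3. (0, 0), (10, 0), (9, 1), (3.667, 5), (0, 5)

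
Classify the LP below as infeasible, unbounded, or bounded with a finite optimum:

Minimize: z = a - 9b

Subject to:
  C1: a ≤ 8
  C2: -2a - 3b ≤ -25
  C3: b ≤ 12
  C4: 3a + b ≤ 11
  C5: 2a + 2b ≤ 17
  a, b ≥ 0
The point (0, 8.5) satisfies every constraint, so the LP is feasible; the constraints give a ≤ 8 and b ≤ 12, which with a, b ≥ 0 keep the feasible region inside a bounded box. A feasible, bounded LP attains a finite optimum at a vertex.

The LP has an optimal solution: (0, 8.5) with z = -76.5.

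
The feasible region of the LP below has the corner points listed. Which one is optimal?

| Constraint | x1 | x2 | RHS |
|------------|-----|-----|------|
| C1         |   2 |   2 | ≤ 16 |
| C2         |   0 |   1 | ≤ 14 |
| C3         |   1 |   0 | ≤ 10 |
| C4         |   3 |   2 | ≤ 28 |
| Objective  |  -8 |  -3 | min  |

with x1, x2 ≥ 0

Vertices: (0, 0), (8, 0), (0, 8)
(8, 0) with z = -64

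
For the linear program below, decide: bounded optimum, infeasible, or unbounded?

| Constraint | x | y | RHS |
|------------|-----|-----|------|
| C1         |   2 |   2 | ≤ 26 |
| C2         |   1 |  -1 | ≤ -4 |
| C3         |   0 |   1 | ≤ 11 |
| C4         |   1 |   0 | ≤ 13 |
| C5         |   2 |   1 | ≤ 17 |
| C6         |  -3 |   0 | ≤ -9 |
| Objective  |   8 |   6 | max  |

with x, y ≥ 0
The point (4, 9) satisfies every constraint, so the LP is feasible; the constraints give x ≤ 13 and y ≤ 11, which with x, y ≥ 0 keep the feasible region inside a bounded box. A feasible, bounded LP attains a finite optimum at a vertex.

Bounded optimum: z* = 86 at (4, 9).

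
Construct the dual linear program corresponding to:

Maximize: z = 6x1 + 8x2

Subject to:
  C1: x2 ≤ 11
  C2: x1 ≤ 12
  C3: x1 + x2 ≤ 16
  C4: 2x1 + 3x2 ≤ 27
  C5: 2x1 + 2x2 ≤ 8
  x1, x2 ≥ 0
Minimize: z = 11y1 + 12y2 + 16y3 + 27y4 + 8y5

Subject to:
  C1: -y2 - y3 - 2y4 - 2y5 ≤ -6
  C2: -y1 - y3 - 3y4 - 2y5 ≤ -8
  y1, y2, y3, y4, y5 ≥ 0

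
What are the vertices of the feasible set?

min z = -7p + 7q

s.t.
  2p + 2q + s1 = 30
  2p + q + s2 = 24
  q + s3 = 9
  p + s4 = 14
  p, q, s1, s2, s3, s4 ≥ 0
Each vertex is the intersection of two constraint boundaries that also satisfies all remaining constraints:
  p = 0 and q = 0 → (0, 0)
  2p + q = 24 and q = 0 → (12, 0)
  2p + 2q = 30 and 2p + q = 24 → (9, 6)
  2p + 2q = 30 and q = 9 → (6, 9)
  q = 9 and p = 0 → (0, 9)

Vertices: (0, 0), (12, 0), (9, 6), (6, 9), (0, 9)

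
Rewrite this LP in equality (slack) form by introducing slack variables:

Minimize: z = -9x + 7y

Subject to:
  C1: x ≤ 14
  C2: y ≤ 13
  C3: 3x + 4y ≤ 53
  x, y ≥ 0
min z = -9x + 7y

s.t.
  x + s1 = 14
  y + s2 = 13
  3x + 4y + s3 = 53
  x, y, s1, s2, s3 ≥ 0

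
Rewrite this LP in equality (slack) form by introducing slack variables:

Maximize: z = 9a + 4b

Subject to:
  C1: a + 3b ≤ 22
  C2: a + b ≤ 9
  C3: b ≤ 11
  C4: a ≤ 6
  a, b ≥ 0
max z = 9a + 4b

s.t.
  a + 3b + s1 = 22
  a + b + s2 = 9
  b + s3 = 11
  a + s4 = 6
  a, b, s1, s2, s3, s4 ≥ 0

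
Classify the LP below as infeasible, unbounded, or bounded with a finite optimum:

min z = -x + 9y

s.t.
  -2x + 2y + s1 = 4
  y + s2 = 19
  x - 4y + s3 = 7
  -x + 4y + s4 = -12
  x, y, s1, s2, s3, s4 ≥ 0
The row x - 4y + s3 = 7 with s3 ≥ 0 requires x - 4y ≤ 7, while the row -x + 4y + s4 = -12 with s4 ≥ 0 is equivalent to x - 4y ≥ 12. Together they would need 12 ≤ x - 4y ≤ 7, which is impossible since 12 > 7. No point satisfies all constraints.

Infeasible: no point satisfies all constraints simultaneously.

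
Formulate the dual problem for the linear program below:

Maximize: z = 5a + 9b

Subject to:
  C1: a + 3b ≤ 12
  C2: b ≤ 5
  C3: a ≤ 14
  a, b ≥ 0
Minimize: z = 12y1 + 5y2 + 14y3

Subject to:
  C1: -y1 - y3 ≤ -5
  C2: -3y1 - y2 ≤ -9
  y1, y2, y3 ≥ 0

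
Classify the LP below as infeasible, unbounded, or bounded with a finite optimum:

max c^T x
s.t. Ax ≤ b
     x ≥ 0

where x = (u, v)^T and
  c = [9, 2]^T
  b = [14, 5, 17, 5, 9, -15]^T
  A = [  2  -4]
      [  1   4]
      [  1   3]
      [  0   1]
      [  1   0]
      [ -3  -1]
The point (5, 0) satisfies every constraint, so the LP is feasible; the constraints give u ≤ 9 and v ≤ 5, which with u, v ≥ 0 keep the feasible region inside a bounded box. A feasible, bounded LP attains a finite optimum at a vertex.

The LP has an optimal solution: (5, 0) with z = 45.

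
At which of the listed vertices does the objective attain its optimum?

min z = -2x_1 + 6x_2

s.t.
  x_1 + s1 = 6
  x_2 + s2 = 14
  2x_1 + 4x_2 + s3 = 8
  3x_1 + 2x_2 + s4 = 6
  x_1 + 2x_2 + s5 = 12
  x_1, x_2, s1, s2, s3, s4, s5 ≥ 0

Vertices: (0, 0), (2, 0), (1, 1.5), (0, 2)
Evaluating z = -2x_1 + 6x_2 at each vertex:
  (0, 0): z = 0
  (2, 0): z = -4
  (1, 1.5): z = 7
  (0, 2): z = 12

The smallest value is z = -4, attained at (2, 0).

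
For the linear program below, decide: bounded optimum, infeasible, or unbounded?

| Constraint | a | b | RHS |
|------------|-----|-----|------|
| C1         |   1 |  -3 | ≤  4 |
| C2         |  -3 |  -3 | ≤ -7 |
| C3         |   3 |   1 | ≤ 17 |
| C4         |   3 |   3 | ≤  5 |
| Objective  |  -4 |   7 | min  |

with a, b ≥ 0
C4 requires 3a + 3b ≤ 5, while C2 (-3a - 3b ≤ -7) is equivalent to 3a + 3b ≥ 7. Together they would need 7 ≤ 3a + 3b ≤ 5, which is impossible since 7 > 5. No point satisfies all constraints.

Infeasible — the constraint set is empty.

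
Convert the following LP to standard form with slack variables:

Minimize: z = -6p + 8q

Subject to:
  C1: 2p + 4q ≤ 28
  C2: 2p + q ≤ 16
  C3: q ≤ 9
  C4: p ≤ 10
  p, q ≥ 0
min z = -6p + 8q

s.t.
  2p + 4q + s1 = 28
  2p + q + s2 = 16
  q + s3 = 9
  p + s4 = 10
  p, q, s1, s2, s3, s4 ≥ 0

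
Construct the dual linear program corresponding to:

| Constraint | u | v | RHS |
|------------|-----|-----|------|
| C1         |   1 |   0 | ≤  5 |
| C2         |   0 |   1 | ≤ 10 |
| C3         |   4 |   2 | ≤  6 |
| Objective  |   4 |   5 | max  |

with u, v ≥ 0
Minimize: z = 5y1 + 10y2 + 6y3

Subject to:
  C1: -y1 - 4y3 ≤ -4
  C2: -y2 - 2y3 ≤ -5
  y1, y2, y3 ≥ 0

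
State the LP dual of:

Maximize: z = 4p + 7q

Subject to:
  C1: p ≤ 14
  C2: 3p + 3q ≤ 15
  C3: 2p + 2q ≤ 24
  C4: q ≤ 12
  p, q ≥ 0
Minimize: z = 14y1 + 15y2 + 24y3 + 12y4

Subject to:
  C1: -y1 - 3y2 - 2y3 ≤ -4
  C2: -3y2 - 2y3 - y4 ≤ -7
  y1, y2, y3, y4 ≥ 0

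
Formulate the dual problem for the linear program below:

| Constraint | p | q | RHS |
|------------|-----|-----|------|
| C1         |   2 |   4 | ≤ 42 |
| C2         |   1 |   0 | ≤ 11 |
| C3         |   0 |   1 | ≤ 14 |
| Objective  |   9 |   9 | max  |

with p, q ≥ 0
Minimize: z = 42y1 + 11y2 + 14y3

Subject to:
  C1: -2y1 - y2 ≤ -9
  C2: -4y1 - y3 ≤ -9
  y1, y2, y3 ≥ 0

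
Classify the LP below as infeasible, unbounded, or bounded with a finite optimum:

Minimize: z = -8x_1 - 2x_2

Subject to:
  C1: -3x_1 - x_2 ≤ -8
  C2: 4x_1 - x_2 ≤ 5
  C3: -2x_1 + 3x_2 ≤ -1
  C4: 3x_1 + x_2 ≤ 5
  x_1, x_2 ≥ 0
C4 requires 3x_1 + x_2 ≤ 5, while C1 (-3x_1 - x_2 ≤ -8) is equivalent to 3x_1 + x_2 ≥ 8. Together they would need 8 ≤ 3x_1 + x_2 ≤ 5, which is impossible since 8 > 5. No point satisfies all constraints.

Infeasible: no point satisfies all constraints simultaneously.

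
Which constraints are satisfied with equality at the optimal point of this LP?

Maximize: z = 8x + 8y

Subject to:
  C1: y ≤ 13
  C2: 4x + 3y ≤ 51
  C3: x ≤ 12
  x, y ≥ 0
Optimal: x = 3, y = 13
Slack at optimum:
  C1: slack = 0 (binding)
  C2: slack = 0 (binding)
  C3: slack = 9
  x ≥ 0: x = 3
  y ≥ 0: y = 13
Binding constraints: C1, C2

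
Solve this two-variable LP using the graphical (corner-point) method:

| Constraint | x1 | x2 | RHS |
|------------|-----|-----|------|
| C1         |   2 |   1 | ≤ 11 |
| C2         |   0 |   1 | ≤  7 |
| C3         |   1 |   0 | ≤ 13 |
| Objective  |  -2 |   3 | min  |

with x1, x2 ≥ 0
Each vertex is the intersection of two constraint boundaries that also satisfies all remaining constraints:
  x1 = 0 and x2 = 0 → (0, 0)
  2x1 + x2 = 11 and x2 = 0 → (5.5, 0)
  2x1 + x2 = 11 and x2 = 7 → (2, 7)
  x2 = 7 and x1 = 0 → (0, 7)

Evaluating z = -2x1 + 3x2 at each vertex:
  (0, 0): z = 0
  (5.5, 0): z = -11
  (2, 7): z = 17
  (0, 7): z = 21

The minimum is at (5.5, 0) with z = -11.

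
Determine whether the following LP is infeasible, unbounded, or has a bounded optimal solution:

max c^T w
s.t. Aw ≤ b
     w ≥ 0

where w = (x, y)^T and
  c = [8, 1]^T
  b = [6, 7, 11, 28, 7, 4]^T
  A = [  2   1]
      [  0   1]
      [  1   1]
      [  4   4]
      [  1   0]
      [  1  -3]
The point (3, 0) satisfies every constraint, so the LP is feasible; the constraints give x ≤ 7 and y ≤ 7, which with x, y ≥ 0 keep the feasible region inside a bounded box. A feasible, bounded LP attains a finite optimum at a vertex.

Evaluating z = 8x + y at each vertex:
  (0, 0): z = 0
  (3, 0): z = 24
  (0, 6): z = 6

Bounded optimum: z* = 24 at (3, 0).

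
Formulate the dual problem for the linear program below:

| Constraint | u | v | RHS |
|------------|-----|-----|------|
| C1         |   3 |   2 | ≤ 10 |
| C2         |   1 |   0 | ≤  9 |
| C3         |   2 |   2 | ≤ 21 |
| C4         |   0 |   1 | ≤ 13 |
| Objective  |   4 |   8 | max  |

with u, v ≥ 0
Minimize: z = 10y1 + 9y2 + 21y3 + 13y4

Subject to:
  C1: -3y1 - y2 - 2y3 ≤ -4
  C2: -2y1 - 2y3 - y4 ≤ -8
  y1, y2, y3, y4 ≥ 0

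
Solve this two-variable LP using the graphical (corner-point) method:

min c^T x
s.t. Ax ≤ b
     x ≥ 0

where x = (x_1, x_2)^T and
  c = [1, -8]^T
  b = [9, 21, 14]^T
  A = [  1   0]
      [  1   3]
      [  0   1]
Each vertex is the intersection of two constraint boundaries that also satisfies all remaining constraints:
  x_1 = 0 and x_2 = 0 → (0, 0)
  x_1 = 9 and x_2 = 0 → (9, 0)
  x_1 = 9 and x_1 + 3x_2 = 21 → (9, 4)
  x_1 + 3x_2 = 21 and x_1 = 0 → (0, 7)

Evaluating z = x_1 - 8x_2 at each vertex:
  (0, 0): z = 0
  (9, 0): z = 9
  (9, 4): z = -23
  (0, 7): z = -56

The minimum is at (0, 7) with z = -56.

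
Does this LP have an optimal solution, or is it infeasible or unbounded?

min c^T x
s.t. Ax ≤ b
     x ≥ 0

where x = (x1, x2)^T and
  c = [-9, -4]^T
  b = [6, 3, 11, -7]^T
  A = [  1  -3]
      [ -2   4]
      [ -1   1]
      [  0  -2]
Feasible point: (7, 4) satisfies every constraint, so the LP is feasible.
Direction d = (3, 1): for each constraint row a, a·d ≤ 0 —
  (1)(3) + (-3)(1) = 0 ≤ 0
  (-2)(3) + (4)(1) = -2 ≤ 0
  (-1)(3) + (1)(1) = -2 ≤ 0
  (0)(3) + (-2)(1) = -2 ≤ 0
and d ≥ 0, so (7, 4) + t·d stays feasible for every t ≥ 0. Along this ray z = -9x1 - 4x2 changes by -31 per unit t, so z → −∞.

Unbounded: there is a feasible ray along which z → −∞.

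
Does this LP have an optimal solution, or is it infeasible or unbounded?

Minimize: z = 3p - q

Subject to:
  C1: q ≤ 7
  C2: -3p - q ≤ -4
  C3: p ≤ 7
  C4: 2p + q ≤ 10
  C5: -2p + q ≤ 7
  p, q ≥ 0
The point (0, 7) satisfies every constraint, so the LP is feasible; the constraints give p ≤ 7 and q ≤ 7, which with p, q ≥ 0 keep the feasible region inside a bounded box. A feasible, bounded LP attains a finite optimum at a vertex.

The LP has an optimal solution: (0, 7) with z = -7.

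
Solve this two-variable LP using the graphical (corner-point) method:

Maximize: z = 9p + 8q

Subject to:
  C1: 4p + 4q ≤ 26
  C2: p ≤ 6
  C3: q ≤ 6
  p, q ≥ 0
Each vertex is the intersection of two constraint boundaries that also satisfies all remaining constraints:
  p = 0 and q = 0 → (0, 0)
  p = 6 and q = 0 → (6, 0)
  4p + 4q = 26 and p = 6 → (6, 0.5)
  4p + 4q = 26 and q = 6 → (0.5, 6)
  q = 6 and p = 0 → (0, 6)

Evaluating z = 9p + 8q at each vertex:
  (0, 0): z = 0
  (6, 0): z = 54
  (6, 0.5): z = 58
  (0.5, 6): z = 52.5
  (0, 6): z = 48

The maximum is at (6, 0.5) with z = 58.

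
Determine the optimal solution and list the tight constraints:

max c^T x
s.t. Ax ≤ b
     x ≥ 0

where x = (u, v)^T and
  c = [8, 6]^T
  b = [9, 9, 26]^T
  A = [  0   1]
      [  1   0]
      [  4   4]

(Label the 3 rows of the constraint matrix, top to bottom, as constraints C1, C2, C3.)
Optimal: u = 6.5, v = 0
Slack at optimum:
  C1: slack = 9
  C2: slack = 2.5
  C3: slack = 0 (binding)
  u ≥ 0: u = 6.5
  v ≥ 0: v = 0 (binding)
Binding constraints: C3, v ≥ 0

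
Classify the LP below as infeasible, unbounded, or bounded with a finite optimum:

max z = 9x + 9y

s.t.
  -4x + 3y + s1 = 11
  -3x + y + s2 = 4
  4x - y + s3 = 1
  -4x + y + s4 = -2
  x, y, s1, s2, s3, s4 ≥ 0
The row 4x - y + s3 = 1 with s3 ≥ 0 requires 4x - y ≤ 1, while the row -4x + y + s4 = -2 with s4 ≥ 0 is equivalent to 4x - y ≥ 2. Together they would need 2 ≤ 4x - y ≤ 1, which is impossible since 2 > 1. No point satisfies all constraints.

Infeasible — the constraint set is empty.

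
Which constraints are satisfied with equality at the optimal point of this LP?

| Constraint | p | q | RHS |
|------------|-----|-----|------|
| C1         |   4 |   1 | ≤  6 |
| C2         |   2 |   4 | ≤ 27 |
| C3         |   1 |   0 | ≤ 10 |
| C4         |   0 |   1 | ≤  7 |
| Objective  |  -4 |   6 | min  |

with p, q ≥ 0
Optimal: p = 1.5, q = 0
Binding: C1, q ≥ 0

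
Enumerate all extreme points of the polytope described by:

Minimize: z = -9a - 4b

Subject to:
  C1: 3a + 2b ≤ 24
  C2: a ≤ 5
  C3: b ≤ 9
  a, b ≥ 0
Each vertex is the intersection of two constraint boundaries that also satisfies all remaining constraints:
  a = 0 and b = 0 → (0, 0)
  a = 5 and b = 0 → (5, 0)
  3a + 2b = 24 and a = 5 → (5, 4.5)
  3a + 2b = 24 and b = 9 → (2, 9)
  b = 9 and a = 0 → (0, 9)

Vertices: (0, 0), (5, 0), (5, 4.5), (2, 9), (0, 9)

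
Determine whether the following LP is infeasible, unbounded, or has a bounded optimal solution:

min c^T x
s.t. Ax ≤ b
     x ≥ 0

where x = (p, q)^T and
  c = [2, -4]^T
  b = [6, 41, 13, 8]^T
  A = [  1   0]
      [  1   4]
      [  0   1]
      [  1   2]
The point (0, 4) satisfies every constraint, so the LP is feasible; the constraints give p ≤ 6 and q ≤ 13, which with p, q ≥ 0 keep the feasible region inside a bounded box. A feasible, bounded LP attains a finite optimum at a vertex.

The LP has an optimal solution: (0, 4) with z = -16.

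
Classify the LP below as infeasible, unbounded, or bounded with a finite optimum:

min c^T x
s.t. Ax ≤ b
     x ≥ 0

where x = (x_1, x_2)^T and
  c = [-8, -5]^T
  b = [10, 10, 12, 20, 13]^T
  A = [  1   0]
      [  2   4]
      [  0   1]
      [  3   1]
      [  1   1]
The point (5, 0) satisfies every constraint, so the LP is feasible; the constraints give x_1 ≤ 10 and x_2 ≤ 12, which with x_1, x_2 ≥ 0 keep the feasible region inside a bounded box. A feasible, bounded LP attains a finite optimum at a vertex.

Evaluating z = -8x_1 - 5x_2 at each vertex:
  (0, 0): z = 0
  (5, 0): z = -40
  (0, 2.5): z = -12.5

Bounded optimum: z* = -40 at (5, 0).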